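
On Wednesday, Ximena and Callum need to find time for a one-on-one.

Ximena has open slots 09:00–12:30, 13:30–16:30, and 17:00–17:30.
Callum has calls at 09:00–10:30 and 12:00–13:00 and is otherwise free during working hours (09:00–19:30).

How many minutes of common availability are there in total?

Callum free within 09:00–19:30: 10:30–12:00, 13:00–19:30.
Ximena ∩ Callum: 10:30–12:00, 13:30–16:30, 17:00–17:30.
Total common minutes: 90 + 180 + 30 = 300.

300 minutes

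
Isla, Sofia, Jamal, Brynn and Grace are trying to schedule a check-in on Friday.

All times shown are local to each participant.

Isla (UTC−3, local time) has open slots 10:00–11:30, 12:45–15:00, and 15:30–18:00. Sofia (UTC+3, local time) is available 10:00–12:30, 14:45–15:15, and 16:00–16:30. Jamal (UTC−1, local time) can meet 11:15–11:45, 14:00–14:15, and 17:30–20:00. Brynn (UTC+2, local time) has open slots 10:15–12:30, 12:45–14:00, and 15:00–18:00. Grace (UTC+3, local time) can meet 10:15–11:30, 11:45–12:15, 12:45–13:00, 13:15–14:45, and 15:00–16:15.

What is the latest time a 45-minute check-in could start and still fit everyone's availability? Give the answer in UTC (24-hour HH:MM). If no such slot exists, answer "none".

Isla → UTC: 13:00–14:30, 15:45–18:00, 18:30–21:00.
Sofia → UTC: 07:00–09:30, 11:45–12:15, 13:00–13:30.
Jamal → UTC: 12:15–12:45, 15:00–15:15, 18:30–21:00.
Brynn → UTC: 08:15–10:30, 10:45–12:00, 13:00–16:00.
Grace → UTC: 07:15–08:30, 08:45–09:15, 09:45–10:00, 10:15–11:45, 12:00–13:15.
Isla ∩ Sofia: 13:00–13:30.
Isla ∩ Sofia ∩ Jamal: (none).
Isla ∩ Sofia ∩ Jamal ∩ Brynn: (none).
Isla ∩ Sofia ∩ Jamal ∩ Brynn ∩ Grace: (none).
Windows ≥ 45 min: (none).

none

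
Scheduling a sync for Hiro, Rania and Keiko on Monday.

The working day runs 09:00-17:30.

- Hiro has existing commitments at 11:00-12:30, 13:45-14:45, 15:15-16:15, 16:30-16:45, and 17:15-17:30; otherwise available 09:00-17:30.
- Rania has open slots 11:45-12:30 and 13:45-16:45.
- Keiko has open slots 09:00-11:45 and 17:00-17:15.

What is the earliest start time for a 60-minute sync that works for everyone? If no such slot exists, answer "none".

Hiro free within 09:00–17:30: 09:00–11:00, 12:30–13:45, 14:45–15:15, 16:15–16:30, 16:45–17:15.
Hiro ∩ Rania: 14:45–15:15, 16:15–16:30.
Hiro ∩ Rania ∩ Keiko: (none).
Windows ≥ 60 min: (none).

none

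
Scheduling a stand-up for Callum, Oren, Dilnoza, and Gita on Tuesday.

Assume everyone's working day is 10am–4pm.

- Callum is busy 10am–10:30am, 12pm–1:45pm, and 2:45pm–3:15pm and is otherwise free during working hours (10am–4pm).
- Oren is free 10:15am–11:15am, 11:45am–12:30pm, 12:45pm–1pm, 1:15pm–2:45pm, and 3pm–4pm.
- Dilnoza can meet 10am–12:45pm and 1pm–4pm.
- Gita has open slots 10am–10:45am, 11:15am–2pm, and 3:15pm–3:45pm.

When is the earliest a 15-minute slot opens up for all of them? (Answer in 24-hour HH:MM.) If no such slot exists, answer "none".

10:30

Callum free within 10:00–16:00: 10:30–12:00, 13:45–14:45, 15:15–16:00.
Callum ∩ Oren: 10:30–11:15, 11:45–12:00, 13:45–14:45, 15:15–16:00.
Callum ∩ Oren ∩ Dilnoza: 10:30–11:15, 11:45–12:00, 13:45–14:45, 15:15–16:00.
Callum ∩ Oren ∩ Dilnoza ∩ Gita: 10:30–10:45, 11:45–12:00, 13:45–14:00, 15:15–15:45.
Windows ≥ 15 min: 10:30–10:45, 11:45–12:00, 13:45–14:00, 15:15–15:45.
Earliest such window starts at 10:30.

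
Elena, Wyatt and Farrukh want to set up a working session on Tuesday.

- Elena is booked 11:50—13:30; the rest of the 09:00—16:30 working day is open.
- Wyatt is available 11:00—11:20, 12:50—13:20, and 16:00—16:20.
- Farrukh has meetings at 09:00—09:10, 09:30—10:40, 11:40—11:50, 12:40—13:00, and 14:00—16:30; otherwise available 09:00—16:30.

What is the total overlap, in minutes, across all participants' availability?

20 minutes

Elena free within 09:00–16:30: 09:00–11:50, 13:30–16:30.
Farrukh free within 09:00–16:30: 09:10–09:30, 10:40–11:40, 11:50–12:40, 13:00–14:00.
Elena ∩ Wyatt: 11:00–11:20, 16:00–16:20.
Elena ∩ Wyatt ∩ Farrukh: 11:00–11:20.
Total common minutes: 20.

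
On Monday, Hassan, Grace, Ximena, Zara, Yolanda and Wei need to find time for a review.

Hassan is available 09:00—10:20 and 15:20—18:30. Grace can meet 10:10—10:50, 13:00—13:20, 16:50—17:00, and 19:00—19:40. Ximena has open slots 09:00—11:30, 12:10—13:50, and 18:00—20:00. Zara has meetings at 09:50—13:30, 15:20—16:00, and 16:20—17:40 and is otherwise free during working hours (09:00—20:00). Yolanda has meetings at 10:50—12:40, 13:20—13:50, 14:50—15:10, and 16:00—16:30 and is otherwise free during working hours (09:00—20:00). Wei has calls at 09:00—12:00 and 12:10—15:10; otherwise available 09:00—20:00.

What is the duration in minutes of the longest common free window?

0 minutes

Zara free within 09:00–20:00: 09:00–09:50, 13:30–15:20, 16:00–16:20, 17:40–20:00.
Yolanda free within 09:00–20:00: 09:00–10:50, 12:40–13:20, 13:50–14:50, 15:10–16:00, 16:30–20:00.
Wei free within 09:00–20:00: 12:00–12:10, 15:10–20:00.
Hassan ∩ Grace: 10:10–10:20, 16:50–17:00.
Hassan ∩ Grace ∩ Ximena: 10:10–10:20.
Hassan ∩ Grace ∩ Ximena ∩ Zara: (none).
Hassan ∩ Grace ∩ Ximena ∩ Zara ∩ Yolanda: (none).
Hassan ∩ Grace ∩ Ximena ∩ Zara ∩ Yolanda ∩ Wei: (none).
No common window.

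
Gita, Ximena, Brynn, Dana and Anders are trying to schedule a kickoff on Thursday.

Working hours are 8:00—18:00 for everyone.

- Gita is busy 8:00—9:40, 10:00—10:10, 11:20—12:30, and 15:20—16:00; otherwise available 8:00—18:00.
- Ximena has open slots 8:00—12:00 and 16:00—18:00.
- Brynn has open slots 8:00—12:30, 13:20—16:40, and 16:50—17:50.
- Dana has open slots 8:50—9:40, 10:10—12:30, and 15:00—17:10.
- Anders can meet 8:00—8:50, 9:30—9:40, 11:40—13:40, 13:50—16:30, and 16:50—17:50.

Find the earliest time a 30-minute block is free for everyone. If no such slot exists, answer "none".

Gita free within 08:00–18:00: 09:40–10:00, 10:10–11:20, 12:30–15:20, 16:00–18:00.
Gita ∩ Ximena: 09:40–10:00, 10:10–11:20, 16:00–18:00.
Gita ∩ Ximena ∩ Brynn: 09:40–10:00, 10:10–11:20, 16:00–16:40, 16:50–17:50.
Gita ∩ Ximena ∩ Brynn ∩ Dana: 10:10–11:20, 16:00–16:40, 16:50–17:10.
Gita ∩ Ximena ∩ Brynn ∩ Dana ∩ Anders: 16:00–16:30, 16:50–17:10.
Windows ≥ 30 min: 16:00–16:30.
Earliest such window starts at 16:00.

16:00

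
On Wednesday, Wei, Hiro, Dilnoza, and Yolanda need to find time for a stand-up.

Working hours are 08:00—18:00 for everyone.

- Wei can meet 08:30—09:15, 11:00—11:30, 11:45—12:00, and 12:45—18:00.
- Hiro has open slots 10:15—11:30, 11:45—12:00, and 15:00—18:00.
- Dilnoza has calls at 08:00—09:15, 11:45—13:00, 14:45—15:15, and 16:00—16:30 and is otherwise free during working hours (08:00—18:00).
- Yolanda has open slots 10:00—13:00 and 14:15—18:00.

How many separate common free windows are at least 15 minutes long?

Dilnoza free within 08:00–18:00: 09:15–11:45, 13:00–14:45, 15:15–16:00, 16:30–18:00.
Wei ∩ Hiro: 11:00–11:30, 11:45–12:00, 15:00–18:00.
Wei ∩ Hiro ∩ Dilnoza: 11:00–11:30, 15:15–16:00, 16:30–18:00.
Wei ∩ Hiro ∩ Dilnoza ∩ Yolanda: 11:00–11:30, 15:15–16:00, 16:30–18:00.
Windows ≥ 15 min: 11:00–11:30, 15:15–16:00, 16:30–18:00.
That's 3 windows.

3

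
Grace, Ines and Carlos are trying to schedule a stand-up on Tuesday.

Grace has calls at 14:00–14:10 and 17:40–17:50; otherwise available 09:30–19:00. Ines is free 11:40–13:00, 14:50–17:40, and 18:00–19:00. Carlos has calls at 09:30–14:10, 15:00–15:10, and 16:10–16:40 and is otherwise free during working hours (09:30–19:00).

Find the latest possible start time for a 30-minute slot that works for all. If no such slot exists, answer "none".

Grace free within 09:30–19:00: 09:30–14:00, 14:10–17:40, 17:50–19:00.
Carlos free within 09:30–19:00: 14:10–15:00, 15:10–16:10, 16:40–19:00.
Grace ∩ Ines: 11:40–13:00, 14:50–17:40, 18:00–19:00.
Grace ∩ Ines ∩ Carlos: 14:50–15:00, 15:10–16:10, 16:40–17:40, 18:00–19:00.
Windows ≥ 30 min: 15:10–16:10, 16:40–17:40, 18:00–19:00.
Latest start in the last window 18:00–19:00 is 19:00 − 30 min = 18:30.

18:30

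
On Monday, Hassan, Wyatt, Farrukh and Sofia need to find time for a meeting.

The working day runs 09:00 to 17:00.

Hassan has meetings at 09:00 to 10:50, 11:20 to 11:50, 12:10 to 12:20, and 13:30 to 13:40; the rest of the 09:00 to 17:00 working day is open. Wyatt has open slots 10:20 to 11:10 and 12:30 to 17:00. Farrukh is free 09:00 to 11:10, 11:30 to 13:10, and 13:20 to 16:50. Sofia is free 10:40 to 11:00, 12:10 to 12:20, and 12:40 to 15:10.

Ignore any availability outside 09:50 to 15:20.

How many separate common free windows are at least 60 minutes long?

Hassan free within 09:00–17:00: 10:50–11:20, 11:50–12:10, 12:20–13:30, 13:40–17:00.
Hassan ∩ Wyatt: 10:50–11:10, 12:30–13:30, 13:40–17:00.
Hassan ∩ Wyatt ∩ Farrukh: 10:50–11:10, 12:30–13:10, 13:20–13:30, 13:40–16:50.
Hassan ∩ Wyatt ∩ Farrukh ∩ Sofia: 10:50–11:00, 12:40–13:10, 13:20–13:30, 13:40–15:10.
Restricted to 09:50–15:20: 10:50–11:00, 12:40–13:10, 13:20–13:30, 13:40–15:10.
Windows ≥ 60 min: 13:40–15:10.
That's 1 window.

1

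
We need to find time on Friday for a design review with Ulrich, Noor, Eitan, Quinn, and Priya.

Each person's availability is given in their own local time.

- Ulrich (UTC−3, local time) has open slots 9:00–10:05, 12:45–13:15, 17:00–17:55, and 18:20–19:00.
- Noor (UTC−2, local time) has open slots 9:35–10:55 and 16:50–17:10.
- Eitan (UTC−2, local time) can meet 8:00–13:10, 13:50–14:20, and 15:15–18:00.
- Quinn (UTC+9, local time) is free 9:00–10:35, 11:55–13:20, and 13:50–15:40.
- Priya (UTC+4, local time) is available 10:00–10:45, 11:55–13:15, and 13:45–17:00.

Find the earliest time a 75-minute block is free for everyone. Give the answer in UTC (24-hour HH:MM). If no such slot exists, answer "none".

none

Ulrich → UTC: 12:00–13:05, 15:45–16:15, 20:00–20:55, 21:20–22:00.
Noor → UTC: 11:35–12:55, 18:50–19:10.
Eitan → UTC: 10:00–15:10, 15:50–16:20, 17:15–20:00.
Quinn → UTC: 00:00–01:35, 02:55–04:20, 04:50–06:40.
Priya → UTC: 06:00–06:45, 07:55–09:15, 09:45–13:00.
Ulrich ∩ Noor: 12:00–12:55.
Ulrich ∩ Noor ∩ Eitan: 12:00–12:55.
Ulrich ∩ Noor ∩ Eitan ∩ Quinn: (none).
Ulrich ∩ Noor ∩ Eitan ∩ Quinn ∩ Priya: (none).
Windows ≥ 75 min: (none).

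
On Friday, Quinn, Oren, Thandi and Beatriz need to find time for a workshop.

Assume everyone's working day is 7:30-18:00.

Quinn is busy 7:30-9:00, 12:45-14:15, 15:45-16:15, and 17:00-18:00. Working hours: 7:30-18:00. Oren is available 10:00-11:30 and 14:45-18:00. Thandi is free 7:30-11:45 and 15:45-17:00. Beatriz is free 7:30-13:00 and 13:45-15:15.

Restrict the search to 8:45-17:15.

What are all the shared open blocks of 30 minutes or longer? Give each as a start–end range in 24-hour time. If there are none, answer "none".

Quinn free within 07:30–18:00: 09:00–12:45, 14:15–15:45, 16:15–17:00.
Quinn ∩ Oren: 10:00–11:30, 14:45–15:45, 16:15–17:00.
Quinn ∩ Oren ∩ Thandi: 10:00–11:30, 16:15–17:00.
Quinn ∩ Oren ∩ Thandi ∩ Beatriz: 10:00–11:30.
Restricted to 08:45–17:15: 10:00–11:30.
Windows ≥ 30 min: 10:00–11:30.

10:00–11:30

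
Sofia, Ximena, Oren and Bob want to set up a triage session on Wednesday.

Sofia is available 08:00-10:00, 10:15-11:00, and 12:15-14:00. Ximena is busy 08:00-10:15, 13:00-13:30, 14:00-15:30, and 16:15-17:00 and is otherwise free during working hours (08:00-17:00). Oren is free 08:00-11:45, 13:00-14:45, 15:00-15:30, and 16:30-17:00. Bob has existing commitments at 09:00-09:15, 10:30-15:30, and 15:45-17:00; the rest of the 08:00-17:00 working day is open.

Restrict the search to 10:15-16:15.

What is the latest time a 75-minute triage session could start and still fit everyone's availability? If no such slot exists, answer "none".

none

Ximena free within 08:00–17:00: 10:15–13:00, 13:30–14:00, 15:30–16:15.
Bob free within 08:00–17:00: 08:00–09:00, 09:15–10:30, 15:30–15:45.
Sofia ∩ Ximena: 10:15–11:00, 12:15–13:00, 13:30–14:00.
Sofia ∩ Ximena ∩ Oren: 10:15–11:00, 13:30–14:00.
Sofia ∩ Ximena ∩ Oren ∩ Bob: 10:15–10:30.
Restricted to 10:15–16:15: 10:15–10:30.
Windows ≥ 75 min: (none).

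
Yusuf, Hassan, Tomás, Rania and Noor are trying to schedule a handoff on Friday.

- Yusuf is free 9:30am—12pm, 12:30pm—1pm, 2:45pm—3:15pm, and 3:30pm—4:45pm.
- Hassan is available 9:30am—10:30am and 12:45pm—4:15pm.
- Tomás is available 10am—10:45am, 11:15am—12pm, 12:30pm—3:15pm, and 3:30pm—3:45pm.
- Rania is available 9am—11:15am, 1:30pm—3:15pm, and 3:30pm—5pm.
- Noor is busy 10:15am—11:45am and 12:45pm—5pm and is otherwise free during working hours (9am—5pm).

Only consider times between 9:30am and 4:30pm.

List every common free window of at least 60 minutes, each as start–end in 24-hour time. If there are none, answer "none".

Noor free within 09:00–17:00: 09:00–10:15, 11:45–12:45.
Yusuf ∩ Hassan: 09:30–10:30, 12:45–13:00, 14:45–15:15, 15:30–16:15.
Yusuf ∩ Hassan ∩ Tomás: 10:00–10:30, 12:45–13:00, 14:45–15:15, 15:30–15:45.
Yusuf ∩ Hassan ∩ Tomás ∩ Rania: 10:00–10:30, 14:45–15:15, 15:30–15:45.
Yusuf ∩ Hassan ∩ Tomás ∩ Rania ∩ Noor: 10:00–10:15.
Restricted to 09:30–16:30: 10:00–10:15.
Windows ≥ 60 min: (none).

none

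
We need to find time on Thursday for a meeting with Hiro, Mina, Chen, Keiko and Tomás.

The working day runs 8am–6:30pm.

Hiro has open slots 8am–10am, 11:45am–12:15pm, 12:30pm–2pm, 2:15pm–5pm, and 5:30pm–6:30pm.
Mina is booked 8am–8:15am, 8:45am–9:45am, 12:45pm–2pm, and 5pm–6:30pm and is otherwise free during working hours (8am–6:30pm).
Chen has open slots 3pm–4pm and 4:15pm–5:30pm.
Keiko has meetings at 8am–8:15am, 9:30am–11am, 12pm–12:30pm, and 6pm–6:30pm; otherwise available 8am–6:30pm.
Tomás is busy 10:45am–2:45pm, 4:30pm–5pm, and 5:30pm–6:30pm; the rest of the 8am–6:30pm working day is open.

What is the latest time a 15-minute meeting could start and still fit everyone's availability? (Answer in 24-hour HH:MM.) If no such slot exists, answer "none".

16:15

Mina free within 08:00–18:30: 08:15–08:45, 09:45–12:45, 14:00–17:00.
Keiko free within 08:00–18:30: 08:15–09:30, 11:00–12:00, 12:30–18:00.
Tomás free within 08:00–18:30: 08:00–10:45, 14:45–16:30, 17:00–17:30.
Hiro ∩ Mina: 08:15–08:45, 09:45–10:00, 11:45–12:15, 12:30–12:45, 14:15–17:00.
Hiro ∩ Mina ∩ Chen: 15:00–16:00, 16:15–17:00.
Hiro ∩ Mina ∩ Chen ∩ Keiko: 15:00–16:00, 16:15–17:00.
Hiro ∩ Mina ∩ Chen ∩ Keiko ∩ Tomás: 15:00–16:00, 16:15–16:30.
Windows ≥ 15 min: 15:00–16:00, 16:15–16:30.
Latest start in the last window 16:15–16:30 is 16:30 − 15 min = 16:15.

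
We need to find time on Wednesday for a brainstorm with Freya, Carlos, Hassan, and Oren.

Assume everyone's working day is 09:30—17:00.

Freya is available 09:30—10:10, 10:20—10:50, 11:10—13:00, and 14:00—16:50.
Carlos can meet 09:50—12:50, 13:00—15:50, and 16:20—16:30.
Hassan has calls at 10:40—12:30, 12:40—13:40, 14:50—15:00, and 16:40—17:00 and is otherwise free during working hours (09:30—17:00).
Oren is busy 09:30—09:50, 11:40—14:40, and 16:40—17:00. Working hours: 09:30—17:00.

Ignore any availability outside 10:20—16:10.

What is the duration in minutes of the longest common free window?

50 minutes

Hassan free within 09:30–17:00: 09:30–10:40, 12:30–12:40, 13:40–14:50, 15:00–16:40.
Oren free within 09:30–17:00: 09:50–11:40, 14:40–16:40.
Freya ∩ Carlos: 09:50–10:10, 10:20–10:50, 11:10–12:50, 14:00–15:50, 16:20–16:30.
Freya ∩ Carlos ∩ Hassan: 09:50–10:10, 10:20–10:40, 12:30–12:40, 14:00–14:50, 15:00–15:50, 16:20–16:30.
Freya ∩ Carlos ∩ Hassan ∩ Oren: 09:50–10:10, 10:20–10:40, 14:40–14:50, 15:00–15:50, 16:20–16:30.
Restricted to 10:20–16:10: 10:20–10:40, 14:40–14:50, 15:00–15:50.
Common window lengths: 20, 10, 50 min; longest is 50.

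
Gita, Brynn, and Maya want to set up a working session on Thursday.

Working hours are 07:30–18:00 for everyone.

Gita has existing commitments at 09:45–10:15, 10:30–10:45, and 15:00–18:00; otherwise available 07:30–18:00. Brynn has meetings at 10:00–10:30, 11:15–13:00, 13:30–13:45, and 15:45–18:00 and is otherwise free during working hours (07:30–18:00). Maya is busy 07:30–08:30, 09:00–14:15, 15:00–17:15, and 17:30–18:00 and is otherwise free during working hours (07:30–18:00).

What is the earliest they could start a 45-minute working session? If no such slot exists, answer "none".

14:15

Gita free within 07:30–18:00: 07:30–09:45, 10:15–10:30, 10:45–15:00.
Brynn free within 07:30–18:00: 07:30–10:00, 10:30–11:15, 13:00–13:30, 13:45–15:45.
Maya free within 07:30–18:00: 08:30–09:00, 14:15–15:00, 17:15–17:30.
Gita ∩ Brynn: 07:30–09:45, 10:45–11:15, 13:00–13:30, 13:45–15:00.
Gita ∩ Brynn ∩ Maya: 08:30–09:00, 14:15–15:00.
Windows ≥ 45 min: 14:15–15:00.
Earliest such window starts at 14:15.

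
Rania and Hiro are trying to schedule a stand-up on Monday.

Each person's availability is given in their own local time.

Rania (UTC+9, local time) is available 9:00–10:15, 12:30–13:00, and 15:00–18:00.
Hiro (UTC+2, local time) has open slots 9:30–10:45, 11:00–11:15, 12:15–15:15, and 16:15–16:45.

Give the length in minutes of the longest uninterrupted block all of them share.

75 minutes

Rania → UTC: 00:00–01:15, 03:30–04:00, 06:00–09:00.
Hiro → UTC: 07:30–08:45, 09:00–09:15, 10:15–13:15, 14:15–14:45.
Rania ∩ Hiro: 07:30–08:45.
Single common window of 75 minutes.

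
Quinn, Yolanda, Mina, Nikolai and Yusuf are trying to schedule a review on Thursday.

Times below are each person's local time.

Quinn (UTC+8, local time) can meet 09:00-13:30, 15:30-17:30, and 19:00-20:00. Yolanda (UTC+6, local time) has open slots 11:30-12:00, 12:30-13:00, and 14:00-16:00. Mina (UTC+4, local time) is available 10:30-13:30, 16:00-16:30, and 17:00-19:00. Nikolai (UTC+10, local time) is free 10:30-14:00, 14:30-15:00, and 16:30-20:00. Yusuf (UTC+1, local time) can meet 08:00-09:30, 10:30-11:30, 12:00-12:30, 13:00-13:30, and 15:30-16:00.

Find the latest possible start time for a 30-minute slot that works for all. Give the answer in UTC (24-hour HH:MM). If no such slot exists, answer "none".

08:00

Quinn → UTC: 01:00–05:30, 07:30–09:30, 11:00–12:00.
Yolanda → UTC: 05:30–06:00, 06:30–07:00, 08:00–10:00.
Mina → UTC: 06:30–09:30, 12:00–12:30, 13:00–15:00.
Nikolai → UTC: 00:30–04:00, 04:30–05:00, 06:30–10:00.
Yusuf → UTC: 07:00–08:30, 09:30–10:30, 11:00–11:30, 12:00–12:30, 14:30–15:00.
Quinn ∩ Yolanda: 08:00–09:30.
Quinn ∩ Yolanda ∩ Mina: 08:00–09:30.
Quinn ∩ Yolanda ∩ Mina ∩ Nikolai: 08:00–09:30.
Quinn ∩ Yolanda ∩ Mina ∩ Nikolai ∩ Yusuf: 08:00–08:30.
Windows ≥ 30 min: 08:00–08:30.
Latest start in the last window 08:00–08:30 is 08:30 − 30 min = 08:00.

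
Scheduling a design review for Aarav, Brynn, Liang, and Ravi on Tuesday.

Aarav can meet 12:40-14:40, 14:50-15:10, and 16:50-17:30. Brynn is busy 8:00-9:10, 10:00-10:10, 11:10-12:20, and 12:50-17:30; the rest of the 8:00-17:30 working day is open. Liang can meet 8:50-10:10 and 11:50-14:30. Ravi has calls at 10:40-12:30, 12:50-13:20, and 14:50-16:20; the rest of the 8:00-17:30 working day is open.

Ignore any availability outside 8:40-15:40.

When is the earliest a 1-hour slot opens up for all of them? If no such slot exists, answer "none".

Brynn free within 08:00–17:30: 09:10–10:00, 10:10–11:10, 12:20–12:50.
Ravi free within 08:00–17:30: 08:00–10:40, 12:30–12:50, 13:20–14:50, 16:20–17:30.
Aarav ∩ Brynn: 12:40–12:50.
Aarav ∩ Brynn ∩ Liang: 12:40–12:50.
Aarav ∩ Brynn ∩ Liang ∩ Ravi: 12:40–12:50.
Restricted to 08:40–15:40: 12:40–12:50.
Windows ≥ 60 min: (none).

none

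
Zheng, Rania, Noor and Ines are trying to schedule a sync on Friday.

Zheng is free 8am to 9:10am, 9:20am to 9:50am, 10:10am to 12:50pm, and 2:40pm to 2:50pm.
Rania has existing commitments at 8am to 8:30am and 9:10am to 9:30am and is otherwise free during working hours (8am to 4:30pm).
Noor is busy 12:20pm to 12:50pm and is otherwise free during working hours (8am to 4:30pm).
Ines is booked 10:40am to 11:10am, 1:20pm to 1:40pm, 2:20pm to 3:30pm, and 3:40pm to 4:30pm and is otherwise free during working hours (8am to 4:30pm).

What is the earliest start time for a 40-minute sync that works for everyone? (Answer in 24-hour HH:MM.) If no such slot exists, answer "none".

08:30

Rania free within 08:00–16:30: 08:30–09:10, 09:30–16:30.
Noor free within 08:00–16:30: 08:00–12:20, 12:50–16:30.
Ines free within 08:00–16:30: 08:00–10:40, 11:10–13:20, 13:40–14:20, 15:30–15:40.
Zheng ∩ Rania: 08:30–09:10, 09:30–09:50, 10:10–12:50, 14:40–14:50.
Zheng ∩ Rania ∩ Noor: 08:30–09:10, 09:30–09:50, 10:10–12:20, 14:40–14:50.
Zheng ∩ Rania ∩ Noor ∩ Ines: 08:30–09:10, 09:30–09:50, 10:10–10:40, 11:10–12:20.
Windows ≥ 40 min: 08:30–09:10, 11:10–12:20.
Earliest such window starts at 08:30.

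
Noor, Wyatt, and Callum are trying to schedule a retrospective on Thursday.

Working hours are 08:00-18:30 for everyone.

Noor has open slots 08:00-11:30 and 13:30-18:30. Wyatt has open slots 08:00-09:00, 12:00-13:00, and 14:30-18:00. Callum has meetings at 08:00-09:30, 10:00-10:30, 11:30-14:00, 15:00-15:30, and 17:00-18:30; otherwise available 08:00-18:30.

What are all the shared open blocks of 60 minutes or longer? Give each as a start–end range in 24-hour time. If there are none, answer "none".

15:30–17:00

Callum free within 08:00–18:30: 09:30–10:00, 10:30–11:30, 14:00–15:00, 15:30–17:00.
Noor ∩ Wyatt: 08:00–09:00, 14:30–18:00.
Noor ∩ Wyatt ∩ Callum: 14:30–15:00, 15:30–17:00.
Windows ≥ 60 min: 15:30–17:00.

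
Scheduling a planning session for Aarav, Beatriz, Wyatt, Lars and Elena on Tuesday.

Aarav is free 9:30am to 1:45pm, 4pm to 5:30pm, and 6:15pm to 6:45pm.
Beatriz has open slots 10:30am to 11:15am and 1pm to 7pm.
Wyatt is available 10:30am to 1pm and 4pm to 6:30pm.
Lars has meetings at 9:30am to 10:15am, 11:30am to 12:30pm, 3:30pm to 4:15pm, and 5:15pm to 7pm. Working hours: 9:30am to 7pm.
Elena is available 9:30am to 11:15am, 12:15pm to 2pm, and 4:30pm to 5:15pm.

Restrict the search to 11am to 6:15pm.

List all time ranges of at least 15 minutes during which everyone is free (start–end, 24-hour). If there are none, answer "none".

Lars free within 09:30–19:00: 10:15–11:30, 12:30–15:30, 16:15–17:15.
Aarav ∩ Beatriz: 10:30–11:15, 13:00–13:45, 16:00–17:30, 18:15–18:45.
Aarav ∩ Beatriz ∩ Wyatt: 10:30–11:15, 16:00–17:30, 18:15–18:30.
Aarav ∩ Beatriz ∩ Wyatt ∩ Lars: 10:30–11:15, 16:15–17:15.
Aarav ∩ Beatriz ∩ Wyatt ∩ Lars ∩ Elena: 10:30–11:15, 16:30–17:15.
Restricted to 11:00–18:15: 11:00–11:15, 16:30–17:15.
Windows ≥ 15 min: 11:00–11:15, 16:30–17:15.

11:00–11:15, 16:30–17:15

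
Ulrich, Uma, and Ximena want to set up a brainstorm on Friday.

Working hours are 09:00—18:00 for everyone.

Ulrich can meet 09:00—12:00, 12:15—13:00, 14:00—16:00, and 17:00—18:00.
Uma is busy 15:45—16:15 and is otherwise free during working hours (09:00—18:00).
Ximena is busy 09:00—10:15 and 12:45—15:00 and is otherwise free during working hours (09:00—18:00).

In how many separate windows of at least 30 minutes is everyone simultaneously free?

4

Uma free within 09:00–18:00: 09:00–15:45, 16:15–18:00.
Ximena free within 09:00–18:00: 10:15–12:45, 15:00–18:00.
Ulrich ∩ Uma: 09:00–12:00, 12:15–13:00, 14:00–15:45, 17:00–18:00.
Ulrich ∩ Uma ∩ Ximena: 10:15–12:00, 12:15–12:45, 15:00–15:45, 17:00–18:00.
Windows ≥ 30 min: 10:15–12:00, 12:15–12:45, 15:00–15:45, 17:00–18:00.
That's 4 windows.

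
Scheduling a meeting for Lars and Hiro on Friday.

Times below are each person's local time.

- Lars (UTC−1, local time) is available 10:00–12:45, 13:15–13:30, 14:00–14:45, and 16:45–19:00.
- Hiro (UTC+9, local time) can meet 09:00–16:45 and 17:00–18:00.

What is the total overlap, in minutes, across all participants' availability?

0 minutes

Lars → UTC: 11:00–13:45, 14:15–14:30, 15:00–15:45, 17:45–20:00.
Hiro → UTC: 00:00–07:45, 08:00–09:00.
Lars ∩ Hiro: (none).
Total common minutes: 0.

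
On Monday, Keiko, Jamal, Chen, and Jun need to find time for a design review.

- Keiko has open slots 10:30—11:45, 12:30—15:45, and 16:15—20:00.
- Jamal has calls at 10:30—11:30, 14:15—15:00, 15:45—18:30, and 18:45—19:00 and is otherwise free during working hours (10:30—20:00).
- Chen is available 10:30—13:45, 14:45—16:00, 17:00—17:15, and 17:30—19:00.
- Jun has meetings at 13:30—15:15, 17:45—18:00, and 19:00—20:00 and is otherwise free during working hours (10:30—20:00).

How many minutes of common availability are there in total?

Jamal free within 10:30–20:00: 11:30–14:15, 15:00–15:45, 18:30–18:45, 19:00–20:00.
Jun free within 10:30–20:00: 10:30–13:30, 15:15–17:45, 18:00–19:00.
Keiko ∩ Jamal: 11:30–11:45, 12:30–14:15, 15:00–15:45, 18:30–18:45, 19:00–20:00.
Keiko ∩ Jamal ∩ Chen: 11:30–11:45, 12:30–13:45, 15:00–15:45, 18:30–18:45.
Keiko ∩ Jamal ∩ Chen ∩ Jun: 11:30–11:45, 12:30–13:30, 15:15–15:45, 18:30–18:45.
Total common minutes: 15 + 60 + 30 + 15 = 120.

120 minutes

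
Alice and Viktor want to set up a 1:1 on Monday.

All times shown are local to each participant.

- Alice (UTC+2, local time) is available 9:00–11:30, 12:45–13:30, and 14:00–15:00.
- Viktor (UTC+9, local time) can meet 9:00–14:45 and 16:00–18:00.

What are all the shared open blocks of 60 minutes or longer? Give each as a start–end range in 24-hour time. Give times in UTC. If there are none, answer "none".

Alice → UTC: 07:00–09:30, 10:45–11:30, 12:00–13:00.
Viktor → UTC: 00:00–05:45, 07:00–09:00.
Alice ∩ Viktor: 07:00–09:00.
Windows ≥ 60 min: 07:00–09:00.

07:00–09:00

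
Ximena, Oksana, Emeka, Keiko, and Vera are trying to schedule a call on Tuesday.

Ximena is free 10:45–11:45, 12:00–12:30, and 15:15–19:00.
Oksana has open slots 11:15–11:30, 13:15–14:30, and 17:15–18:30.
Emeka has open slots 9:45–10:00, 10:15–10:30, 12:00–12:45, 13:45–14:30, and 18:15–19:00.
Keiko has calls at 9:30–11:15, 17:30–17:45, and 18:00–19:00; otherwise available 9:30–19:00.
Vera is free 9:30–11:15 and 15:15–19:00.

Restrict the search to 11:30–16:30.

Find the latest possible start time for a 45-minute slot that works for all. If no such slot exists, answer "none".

Keiko free within 09:30–19:00: 11:15–17:30, 17:45–18:00.
Ximena ∩ Oksana: 11:15–11:30, 17:15–18:30.
Ximena ∩ Oksana ∩ Emeka: 18:15–18:30.
Ximena ∩ Oksana ∩ Emeka ∩ Keiko: (none).
Ximena ∩ Oksana ∩ Emeka ∩ Keiko ∩ Vera: (none).
Restricted to 11:30–16:30: (none).
Windows ≥ 45 min: (none).

none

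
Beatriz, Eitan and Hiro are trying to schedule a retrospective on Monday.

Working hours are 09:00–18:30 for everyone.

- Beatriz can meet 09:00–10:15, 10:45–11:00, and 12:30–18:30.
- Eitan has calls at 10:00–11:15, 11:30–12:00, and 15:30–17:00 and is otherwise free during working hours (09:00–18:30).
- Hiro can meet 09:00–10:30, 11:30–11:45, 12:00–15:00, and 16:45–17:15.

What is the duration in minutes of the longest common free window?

Eitan free within 09:00–18:30: 09:00–10:00, 11:15–11:30, 12:00–15:30, 17:00–18:30.
Beatriz ∩ Eitan: 09:00–10:00, 12:30–15:30, 17:00–18:30.
Beatriz ∩ Eitan ∩ Hiro: 09:00–10:00, 12:30–15:00, 17:00–17:15.
Common window lengths: 60, 150, 15 min; longest is 150.

150 minutes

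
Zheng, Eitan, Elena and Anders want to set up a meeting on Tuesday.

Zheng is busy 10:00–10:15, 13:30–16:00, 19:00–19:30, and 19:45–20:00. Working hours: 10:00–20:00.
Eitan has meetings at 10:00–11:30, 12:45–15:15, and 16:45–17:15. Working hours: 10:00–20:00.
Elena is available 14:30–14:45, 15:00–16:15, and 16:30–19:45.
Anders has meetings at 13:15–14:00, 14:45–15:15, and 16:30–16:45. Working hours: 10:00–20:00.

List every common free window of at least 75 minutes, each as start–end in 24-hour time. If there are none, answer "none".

Zheng free within 10:00–20:00: 10:15–13:30, 16:00–19:00, 19:30–19:45.
Eitan free within 10:00–20:00: 11:30–12:45, 15:15–16:45, 17:15–20:00.
Anders free within 10:00–20:00: 10:00–13:15, 14:00–14:45, 15:15–16:30, 16:45–20:00.
Zheng ∩ Eitan: 11:30–12:45, 16:00–16:45, 17:15–19:00, 19:30–19:45.
Zheng ∩ Eitan ∩ Elena: 16:00–16:15, 16:30–16:45, 17:15–19:00, 19:30–19:45.
Zheng ∩ Eitan ∩ Elena ∩ Anders: 16:00–16:15, 17:15–19:00, 19:30–19:45.
Windows ≥ 75 min: 17:15–19:00.

17:15–19:00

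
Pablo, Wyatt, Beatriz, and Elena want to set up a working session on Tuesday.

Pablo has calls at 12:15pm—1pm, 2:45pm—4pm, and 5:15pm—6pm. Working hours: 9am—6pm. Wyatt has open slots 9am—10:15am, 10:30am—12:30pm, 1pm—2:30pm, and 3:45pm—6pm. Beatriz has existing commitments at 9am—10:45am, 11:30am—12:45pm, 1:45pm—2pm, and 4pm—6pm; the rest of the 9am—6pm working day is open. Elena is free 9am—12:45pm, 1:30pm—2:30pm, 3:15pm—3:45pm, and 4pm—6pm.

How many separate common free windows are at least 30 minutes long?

2

Pablo free within 09:00–18:00: 09:00–12:15, 13:00–14:45, 16:00–17:15.
Beatriz free within 09:00–18:00: 10:45–11:30, 12:45–13:45, 14:00–16:00.
Pablo ∩ Wyatt: 09:00–10:15, 10:30–12:15, 13:00–14:30, 16:00–17:15.
Pablo ∩ Wyatt ∩ Beatriz: 10:45–11:30, 13:00–13:45, 14:00–14:30.
Pablo ∩ Wyatt ∩ Beatriz ∩ Elena: 10:45–11:30, 13:30–13:45, 14:00–14:30.
Windows ≥ 30 min: 10:45–11:30, 14:00–14:30.
That's 2 windows.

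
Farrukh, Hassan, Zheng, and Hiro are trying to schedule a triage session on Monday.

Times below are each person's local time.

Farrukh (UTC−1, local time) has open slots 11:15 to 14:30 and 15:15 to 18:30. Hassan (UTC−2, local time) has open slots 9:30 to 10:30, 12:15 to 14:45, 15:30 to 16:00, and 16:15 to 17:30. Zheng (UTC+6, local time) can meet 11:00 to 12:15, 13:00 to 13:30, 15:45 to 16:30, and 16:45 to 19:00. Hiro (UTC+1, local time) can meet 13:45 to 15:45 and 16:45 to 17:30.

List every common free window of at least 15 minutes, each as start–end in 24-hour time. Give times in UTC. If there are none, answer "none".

none

Farrukh → UTC: 12:15–15:30, 16:15–19:30.
Hassan → UTC: 11:30–12:30, 14:15–16:45, 17:30–18:00, 18:15–19:30.
Zheng → UTC: 05:00–06:15, 07:00–07:30, 09:45–10:30, 10:45–13:00.
Hiro → UTC: 12:45–14:45, 15:45–16:30.
Farrukh ∩ Hassan: 12:15–12:30, 14:15–15:30, 16:15–16:45, 17:30–18:00, 18:15–19:30.
Farrukh ∩ Hassan ∩ Zheng: 12:15–12:30.
Farrukh ∩ Hassan ∩ Zheng ∩ Hiro: (none).
Windows ≥ 15 min: (none).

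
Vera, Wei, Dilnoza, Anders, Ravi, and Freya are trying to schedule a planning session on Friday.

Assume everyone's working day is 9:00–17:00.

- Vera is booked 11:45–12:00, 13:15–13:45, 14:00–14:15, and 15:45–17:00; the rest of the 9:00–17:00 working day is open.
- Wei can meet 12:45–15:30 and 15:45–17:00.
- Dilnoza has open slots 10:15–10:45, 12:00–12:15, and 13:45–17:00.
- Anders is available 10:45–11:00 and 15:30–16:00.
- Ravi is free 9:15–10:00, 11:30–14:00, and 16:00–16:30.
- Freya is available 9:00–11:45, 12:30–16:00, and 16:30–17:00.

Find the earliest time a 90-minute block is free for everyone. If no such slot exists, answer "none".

Vera free within 09:00–17:00: 09:00–11:45, 12:00–13:15, 13:45–14:00, 14:15–15:45.
Vera ∩ Wei: 12:45–13:15, 13:45–14:00, 14:15–15:30.
Vera ∩ Wei ∩ Dilnoza: 13:45–14:00, 14:15–15:30.
Vera ∩ Wei ∩ Dilnoza ∩ Anders: (none).
Vera ∩ Wei ∩ Dilnoza ∩ Anders ∩ Ravi: (none).
Vera ∩ Wei ∩ Dilnoza ∩ Anders ∩ Ravi ∩ Freya: (none).
Windows ≥ 90 min: (none).

none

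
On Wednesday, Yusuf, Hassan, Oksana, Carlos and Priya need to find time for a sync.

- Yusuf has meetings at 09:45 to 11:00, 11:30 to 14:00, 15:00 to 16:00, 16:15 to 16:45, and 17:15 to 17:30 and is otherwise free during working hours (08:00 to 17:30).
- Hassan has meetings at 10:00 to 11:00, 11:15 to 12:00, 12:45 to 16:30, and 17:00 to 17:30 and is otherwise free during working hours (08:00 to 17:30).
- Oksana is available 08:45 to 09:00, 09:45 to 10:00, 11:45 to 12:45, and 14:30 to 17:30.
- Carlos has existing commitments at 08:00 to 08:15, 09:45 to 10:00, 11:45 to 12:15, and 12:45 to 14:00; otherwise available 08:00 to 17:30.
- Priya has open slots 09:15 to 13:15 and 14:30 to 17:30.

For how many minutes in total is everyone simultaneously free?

Yusuf free within 08:00–17:30: 08:00–09:45, 11:00–11:30, 14:00–15:00, 16:00–16:15, 16:45–17:15.
Hassan free within 08:00–17:30: 08:00–10:00, 11:00–11:15, 12:00–12:45, 16:30–17:00.
Carlos free within 08:00–17:30: 08:15–09:45, 10:00–11:45, 12:15–12:45, 14:00–17:30.
Yusuf ∩ Hassan: 08:00–09:45, 11:00–11:15, 16:45–17:00.
Yusuf ∩ Hassan ∩ Oksana: 08:45–09:00, 16:45–17:00.
Yusuf ∩ Hassan ∩ Oksana ∩ Carlos: 08:45–09:00, 16:45–17:00.
Yusuf ∩ Hassan ∩ Oksana ∩ Carlos ∩ Priya: 16:45–17:00.
Total common minutes: 15.

15 minutes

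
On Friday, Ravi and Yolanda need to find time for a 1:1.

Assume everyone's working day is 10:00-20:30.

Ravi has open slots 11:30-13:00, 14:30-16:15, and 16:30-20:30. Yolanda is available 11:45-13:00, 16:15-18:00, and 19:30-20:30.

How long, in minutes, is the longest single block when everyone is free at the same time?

90 minutes

Ravi ∩ Yolanda: 11:45–13:00, 16:30–18:00, 19:30–20:30.
Common window lengths: 75, 90, 60 min; longest is 90.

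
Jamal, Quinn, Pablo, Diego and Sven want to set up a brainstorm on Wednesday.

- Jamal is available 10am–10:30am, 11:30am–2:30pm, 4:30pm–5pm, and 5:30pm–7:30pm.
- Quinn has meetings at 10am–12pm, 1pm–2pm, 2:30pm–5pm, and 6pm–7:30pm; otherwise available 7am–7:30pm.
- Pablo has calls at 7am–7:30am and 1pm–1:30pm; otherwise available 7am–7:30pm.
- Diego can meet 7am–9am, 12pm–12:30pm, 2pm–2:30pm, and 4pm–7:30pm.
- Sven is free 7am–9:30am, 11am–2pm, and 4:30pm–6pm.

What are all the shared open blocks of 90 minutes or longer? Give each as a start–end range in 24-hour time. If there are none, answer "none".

none

Quinn free within 07:00–19:30: 07:00–10:00, 12:00–13:00, 14:00–14:30, 17:00–18:00.
Pablo free within 07:00–19:30: 07:30–13:00, 13:30–19:30.
Jamal ∩ Quinn: 12:00–13:00, 14:00–14:30, 17:30–18:00.
Jamal ∩ Quinn ∩ Pablo: 12:00–13:00, 14:00–14:30, 17:30–18:00.
Jamal ∩ Quinn ∩ Pablo ∩ Diego: 12:00–12:30, 14:00–14:30, 17:30–18:00.
Jamal ∩ Quinn ∩ Pablo ∩ Diego ∩ Sven: 12:00–12:30, 17:30–18:00.
Windows ≥ 90 min: (none).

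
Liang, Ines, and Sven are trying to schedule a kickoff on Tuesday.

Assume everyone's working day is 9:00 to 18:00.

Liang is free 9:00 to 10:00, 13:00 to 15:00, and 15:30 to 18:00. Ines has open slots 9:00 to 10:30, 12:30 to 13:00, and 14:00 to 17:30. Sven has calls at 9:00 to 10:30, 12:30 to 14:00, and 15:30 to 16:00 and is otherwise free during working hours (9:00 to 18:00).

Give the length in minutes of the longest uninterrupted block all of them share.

90 minutes

Sven free within 09:00–18:00: 10:30–12:30, 14:00–15:30, 16:00–18:00.
Liang ∩ Ines: 09:00–10:00, 14:00–15:00, 15:30–17:30.
Liang ∩ Ines ∩ Sven: 14:00–15:00, 16:00–17:30.
Common window lengths: 60, 90 min; longest is 90.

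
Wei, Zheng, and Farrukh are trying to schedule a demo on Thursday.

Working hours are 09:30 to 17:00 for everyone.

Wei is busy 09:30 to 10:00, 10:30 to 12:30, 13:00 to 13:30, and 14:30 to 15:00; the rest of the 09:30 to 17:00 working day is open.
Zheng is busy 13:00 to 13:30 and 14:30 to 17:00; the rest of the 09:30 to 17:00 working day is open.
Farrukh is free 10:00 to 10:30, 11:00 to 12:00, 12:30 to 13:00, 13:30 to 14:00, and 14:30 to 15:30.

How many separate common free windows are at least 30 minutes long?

3

Wei free within 09:30–17:00: 10:00–10:30, 12:30–13:00, 13:30–14:30, 15:00–17:00.
Zheng free within 09:30–17:00: 09:30–13:00, 13:30–14:30.
Wei ∩ Zheng: 10:00–10:30, 12:30–13:00, 13:30–14:30.
Wei ∩ Zheng ∩ Farrukh: 10:00–10:30, 12:30–13:00, 13:30–14:00.
Windows ≥ 30 min: 10:00–10:30, 12:30–13:00, 13:30–14:00.
That's 3 windows.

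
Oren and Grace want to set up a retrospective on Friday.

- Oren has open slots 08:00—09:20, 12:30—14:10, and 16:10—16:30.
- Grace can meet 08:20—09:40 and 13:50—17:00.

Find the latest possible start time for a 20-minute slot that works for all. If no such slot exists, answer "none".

16:10

Oren ∩ Grace: 08:20–09:20, 13:50–14:10, 16:10–16:30.
Windows ≥ 20 min: 08:20–09:20, 13:50–14:10, 16:10–16:30.
Latest start in the last window 16:10–16:30 is 16:30 − 20 min = 16:10.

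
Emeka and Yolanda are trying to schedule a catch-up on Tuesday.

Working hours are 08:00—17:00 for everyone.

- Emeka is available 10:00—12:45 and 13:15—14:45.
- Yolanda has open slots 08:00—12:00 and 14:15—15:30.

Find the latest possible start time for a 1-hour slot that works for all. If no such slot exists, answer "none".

11:00

Emeka ∩ Yolanda: 10:00–12:00, 14:15–14:45.
Windows ≥ 60 min: 10:00–12:00.
Latest start in the last window 10:00–12:00 is 12:00 − 60 min = 11:00.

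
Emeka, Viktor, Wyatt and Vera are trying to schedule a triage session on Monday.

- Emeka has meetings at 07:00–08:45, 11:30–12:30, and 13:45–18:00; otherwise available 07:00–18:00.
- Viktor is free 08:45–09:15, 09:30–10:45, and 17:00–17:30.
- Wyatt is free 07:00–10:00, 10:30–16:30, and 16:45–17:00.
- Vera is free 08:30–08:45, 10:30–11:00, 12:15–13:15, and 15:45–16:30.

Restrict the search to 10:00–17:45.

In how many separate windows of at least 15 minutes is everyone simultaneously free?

1

Emeka free within 07:00–18:00: 08:45–11:30, 12:30–13:45.
Emeka ∩ Viktor: 08:45–09:15, 09:30–10:45.
Emeka ∩ Viktor ∩ Wyatt: 08:45–09:15, 09:30–10:00, 10:30–10:45.
Emeka ∩ Viktor ∩ Wyatt ∩ Vera: 10:30–10:45.
Restricted to 10:00–17:45: 10:30–10:45.
Windows ≥ 15 min: 10:30–10:45.
That's 1 window.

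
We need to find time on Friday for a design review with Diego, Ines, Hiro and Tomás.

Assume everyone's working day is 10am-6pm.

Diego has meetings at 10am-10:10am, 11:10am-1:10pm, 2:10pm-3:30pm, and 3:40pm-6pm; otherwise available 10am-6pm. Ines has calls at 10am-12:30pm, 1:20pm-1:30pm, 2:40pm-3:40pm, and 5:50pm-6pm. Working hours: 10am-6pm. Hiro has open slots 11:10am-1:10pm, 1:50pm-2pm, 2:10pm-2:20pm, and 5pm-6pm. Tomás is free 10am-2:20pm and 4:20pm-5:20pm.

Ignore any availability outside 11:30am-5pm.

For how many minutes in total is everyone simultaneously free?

Diego free within 10:00–18:00: 10:10–11:10, 13:10–14:10, 15:30–15:40.
Ines free within 10:00–18:00: 12:30–13:20, 13:30–14:40, 15:40–17:50.
Diego ∩ Ines: 13:10–13:20, 13:30–14:10.
Diego ∩ Ines ∩ Hiro: 13:50–14:00.
Diego ∩ Ines ∩ Hiro ∩ Tomás: 13:50–14:00.
Restricted to 11:30–17:00: 13:50–14:00.
Total common minutes: 10.

10 minutes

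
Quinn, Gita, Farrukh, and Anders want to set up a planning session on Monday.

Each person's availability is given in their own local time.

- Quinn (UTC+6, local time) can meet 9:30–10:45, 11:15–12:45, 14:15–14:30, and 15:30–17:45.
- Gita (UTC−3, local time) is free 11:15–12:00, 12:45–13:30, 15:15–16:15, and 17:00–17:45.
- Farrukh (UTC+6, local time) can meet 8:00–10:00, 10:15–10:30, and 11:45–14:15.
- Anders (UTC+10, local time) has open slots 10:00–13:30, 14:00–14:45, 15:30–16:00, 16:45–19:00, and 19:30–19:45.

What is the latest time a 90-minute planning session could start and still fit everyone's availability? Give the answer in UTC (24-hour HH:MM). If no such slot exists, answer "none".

Quinn → UTC: 03:30–04:45, 05:15–06:45, 08:15–08:30, 09:30–11:45.
Gita → UTC: 14:15–15:00, 15:45–16:30, 18:15–19:15, 20:00–20:45.
Farrukh → UTC: 02:00–04:00, 04:15–04:30, 05:45–08:15.
Anders → UTC: 00:00–03:30, 04:00–04:45, 05:30–06:00, 06:45–09:00, 09:30–09:45.
Quinn ∩ Gita: (none).
Quinn ∩ Gita ∩ Farrukh: (none).
Quinn ∩ Gita ∩ Farrukh ∩ Anders: (none).
Windows ≥ 90 min: (none).

none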